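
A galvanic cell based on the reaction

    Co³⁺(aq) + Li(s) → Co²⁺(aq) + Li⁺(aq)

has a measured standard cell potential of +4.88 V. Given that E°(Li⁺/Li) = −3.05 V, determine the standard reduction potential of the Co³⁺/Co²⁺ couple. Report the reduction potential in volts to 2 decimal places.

+1.83 V

In the reaction as written the Co³⁺/Co²⁺ couple is reduced (cathode) and Li⁺/Li is oxidized (anode), so E°cell = E°(Co³⁺/Co²⁺) − E°(Li⁺/Li).
E°(Co³⁺/Co²⁺) = E°cell + E°(anode) = +4.88 + (−3.05) = +1.83 V.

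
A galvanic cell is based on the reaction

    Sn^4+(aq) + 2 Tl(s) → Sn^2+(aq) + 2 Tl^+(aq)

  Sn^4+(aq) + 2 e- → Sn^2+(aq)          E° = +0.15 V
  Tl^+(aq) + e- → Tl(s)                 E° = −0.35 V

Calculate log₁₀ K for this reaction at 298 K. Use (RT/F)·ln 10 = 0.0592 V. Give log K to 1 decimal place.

The Sn⁴⁺/Sn²⁺ couple is reduced (cathode); E°cell = +0.15 − (−0.35) = +0.50 V with n = 2.
At equilibrium E = 0, so log K = nE°cell / 0.0592 = (2)(+0.50) / 0.0592 = 16.9.

log K = 16.9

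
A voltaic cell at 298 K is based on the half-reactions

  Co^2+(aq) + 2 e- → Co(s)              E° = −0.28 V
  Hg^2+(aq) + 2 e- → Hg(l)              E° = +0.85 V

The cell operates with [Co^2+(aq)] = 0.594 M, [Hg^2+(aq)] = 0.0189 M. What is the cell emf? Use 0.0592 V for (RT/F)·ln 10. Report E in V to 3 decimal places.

+1.086 V

Since E°(Hg²⁺/Hg) > E°(Co²⁺/Co), Hg²⁺/Hg serves as the cathode.
The standard potential is +0.85 − (−0.28) = +1.13 V and the balanced reaction transfers n = 2 electrons.
The balanced reaction is Hg^2+(aq) + Co(s) → Hg(l) + Co^2+(aq), so Q = [Co^2+(aq)] / [Hg^2+(aq)] = 31.4 and log Q = 1.497.
Applying E = E° − (RT ln10/nF)·log Q gives +1.13 − (0.0592/2)(1.497) = +1.086 V.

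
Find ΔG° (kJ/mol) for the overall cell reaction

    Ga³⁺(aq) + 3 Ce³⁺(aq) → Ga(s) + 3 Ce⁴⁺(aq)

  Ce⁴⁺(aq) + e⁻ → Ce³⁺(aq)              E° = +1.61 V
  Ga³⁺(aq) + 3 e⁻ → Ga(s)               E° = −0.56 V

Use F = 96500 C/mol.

+628 kJ/mol

In the reaction as written Ga³⁺(aq) is reduced, so the Ga³⁺/Ga couple is the cathode and Ce⁴⁺/Ce³⁺ is the anode.
E°cell = −0.56 − (+1.61) = −2.17 V; balancing electrons gives n = 3.
ΔG° = −nFE°cell = −(3)(96500)(−2.17) J/mol = +628 kJ/mol.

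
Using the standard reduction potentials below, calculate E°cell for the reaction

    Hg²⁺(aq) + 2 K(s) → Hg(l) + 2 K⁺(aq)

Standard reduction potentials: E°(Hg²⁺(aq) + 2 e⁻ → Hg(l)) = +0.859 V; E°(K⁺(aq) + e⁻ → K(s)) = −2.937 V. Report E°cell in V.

In the reaction as written, Hg²⁺(aq) is reduced (cathode) and K⁺(aq) is produced by oxidation at the anode.
E°cell = E°(cathode) − E°(anode) = +0.859 − (−2.937) = +3.796 V.

+3.796 V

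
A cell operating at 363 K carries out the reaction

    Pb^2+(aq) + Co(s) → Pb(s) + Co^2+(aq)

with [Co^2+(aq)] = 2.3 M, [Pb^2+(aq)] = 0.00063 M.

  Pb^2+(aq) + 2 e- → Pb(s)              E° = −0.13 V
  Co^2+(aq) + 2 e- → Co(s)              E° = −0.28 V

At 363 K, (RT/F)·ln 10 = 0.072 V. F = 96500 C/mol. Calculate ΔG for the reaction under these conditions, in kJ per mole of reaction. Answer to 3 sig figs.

−4.21 kJ/mol

With Pb²⁺/Pb reduced at the cathode, E°cell = −0.13 − (−0.28) = +0.15 V and n = 2.
The reaction quotient is [Co^2+(aq)] / [Pb^2+(aq)] = 3.65×10^3; by Nernst, E = +0.15 − (0.072/2)(3.562) = +0.0218 V.
Then ΔG = −nFE = −2 × 96500 × +0.0218 J/mol = −4.21 kJ/mol.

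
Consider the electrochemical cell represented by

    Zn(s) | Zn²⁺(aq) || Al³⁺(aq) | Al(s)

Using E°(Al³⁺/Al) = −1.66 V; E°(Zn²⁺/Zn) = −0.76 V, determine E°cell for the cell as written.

By convention the left-hand electrode in cell notation is the anode (oxidation) and the right-hand electrode is the cathode (reduction).
E°cell = E°(right) − E°(left) = −1.66 − (−0.76) = −0.90 V.
The negative sign shows that, as written, the cell would require an external voltage to drive the reaction.

−0.90 V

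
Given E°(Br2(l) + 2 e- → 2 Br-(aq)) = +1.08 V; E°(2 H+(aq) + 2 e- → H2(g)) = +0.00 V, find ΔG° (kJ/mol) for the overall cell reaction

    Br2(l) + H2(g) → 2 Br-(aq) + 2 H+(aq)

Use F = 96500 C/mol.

−208 kJ/mol

In the reaction as written Br2(l) is reduced, so the Br₂/Br⁻ couple is the cathode and 2H⁺/H₂ is the anode.
E°cell = +1.08 − (+0.00) = +1.08 V; balancing electrons gives n = 2.
ΔG° = −nFE°cell = −(2)(96500)(+1.08) J/mol = −208 kJ/mol.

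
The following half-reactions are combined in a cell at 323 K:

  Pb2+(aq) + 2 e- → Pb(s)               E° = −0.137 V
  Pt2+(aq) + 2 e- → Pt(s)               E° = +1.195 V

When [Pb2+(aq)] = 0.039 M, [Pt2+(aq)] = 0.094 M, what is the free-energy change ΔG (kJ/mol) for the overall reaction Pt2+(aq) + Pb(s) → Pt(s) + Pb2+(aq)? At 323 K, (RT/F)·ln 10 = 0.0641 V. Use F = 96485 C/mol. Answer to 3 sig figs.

−259 kJ/mol

With Pt²⁺/Pt reduced at the cathode, E°cell = +1.195 − (−0.137) = +1.332 V and n = 2.
The reaction quotient is [Pb2+(aq)] / [Pt2+(aq)] = 0.415; by Nernst, E = +1.332 − (0.0641/2)(−0.382) = +1.3442 V.
Finally ΔG = −nFE = −(2)(96485 C/mol)(+1.3442 V) = −259 kJ/mol.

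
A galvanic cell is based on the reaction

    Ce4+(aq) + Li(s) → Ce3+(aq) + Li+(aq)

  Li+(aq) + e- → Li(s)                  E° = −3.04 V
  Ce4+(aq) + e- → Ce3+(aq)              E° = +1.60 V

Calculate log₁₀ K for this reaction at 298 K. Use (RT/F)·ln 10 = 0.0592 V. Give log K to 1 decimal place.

log K = 78.4

The Ce⁴⁺/Ce³⁺ couple is reduced (cathode); E°cell = +1.60 − (−3.04) = +4.64 V with n = 1.
At equilibrium E = 0, so log K = nE°cell / 0.0592 = (1)(+4.64) / 0.0592 = 78.4.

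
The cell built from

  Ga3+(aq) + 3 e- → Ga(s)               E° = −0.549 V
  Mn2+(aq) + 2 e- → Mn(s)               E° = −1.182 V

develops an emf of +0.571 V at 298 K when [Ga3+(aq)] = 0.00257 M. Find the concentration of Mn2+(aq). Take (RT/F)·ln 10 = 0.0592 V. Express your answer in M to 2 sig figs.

The Ga³⁺/Ga couple has the larger reduction potential, so it is the cathode: E°cell = −0.549 − (−1.182) = +0.633 V and n = 6.
Rearranging E = E° − (0.0592/n)·log Q gives log Q = 6(+0.633 − (+0.571))/0.0592 = 6.284.
Balancing electrons gives 2 Ga3+(aq) + 3 Mn(s) → 2 Ga(s) + 3 Mn2+(aq); thus Q = [Mn2+(aq)]^3 / [Ga3+(aq)]^2.
Substituting the known concentrations and solving, log [Mn2+(aq)] = 0.368 and [Mn2+(aq)] = 2.3 M.

2.3 M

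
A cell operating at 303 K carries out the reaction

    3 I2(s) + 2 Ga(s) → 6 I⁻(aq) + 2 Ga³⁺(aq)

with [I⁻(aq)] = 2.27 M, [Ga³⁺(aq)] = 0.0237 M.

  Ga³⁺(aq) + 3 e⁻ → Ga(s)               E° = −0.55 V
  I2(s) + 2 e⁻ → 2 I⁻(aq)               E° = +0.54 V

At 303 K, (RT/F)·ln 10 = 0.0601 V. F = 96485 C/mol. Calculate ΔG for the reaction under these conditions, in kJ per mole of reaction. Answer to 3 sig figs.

−637 kJ/mol

E°cell = +0.54 − (−0.55) = +1.09 V; the balanced reaction transfers n = 6 electrons.
Here Q = [I⁻(aq)]^6·[Ga³⁺(aq)]^2 = 0.0769 (log Q = −1.114), giving E = +1.09 − (0.0601/6)·(−1.114) = +1.1012 V.
Finally ΔG = −nFE = −(6)(96485 C/mol)(+1.1012 V) = −637 kJ/mol.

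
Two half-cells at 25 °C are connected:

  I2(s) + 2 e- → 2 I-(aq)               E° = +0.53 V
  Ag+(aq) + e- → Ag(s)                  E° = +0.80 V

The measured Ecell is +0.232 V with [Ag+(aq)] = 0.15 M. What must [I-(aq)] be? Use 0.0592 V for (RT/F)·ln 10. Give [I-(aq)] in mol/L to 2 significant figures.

1.5 M

The Ag⁺/Ag couple has the larger reduction potential, so it is the cathode: E°cell = +0.80 − (+0.53) = +0.27 V and n = 2.
From the Nernst equation, log Q = n(E° − E)/0.0592 = 2·(+0.27 − (+0.232))/0.0592 = 1.284.
The balanced reaction is 2 Ag+(aq) + 2 I-(aq) → 2 Ag(s) + I2(s), so Q = 1 / ([Ag+(aq)]^2·[I-(aq)]^2).
Substituting the known concentrations and solving, log [I-(aq)] = 0.182 and [I-(aq)] = 1.5 M.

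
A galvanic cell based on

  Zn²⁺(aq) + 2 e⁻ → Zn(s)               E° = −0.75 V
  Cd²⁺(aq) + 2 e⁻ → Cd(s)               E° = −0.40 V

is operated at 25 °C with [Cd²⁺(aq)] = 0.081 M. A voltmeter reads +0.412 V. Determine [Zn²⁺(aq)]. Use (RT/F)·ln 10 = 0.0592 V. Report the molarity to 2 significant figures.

Cd²⁺/Cd is the cathode (higher E°); E°cell = −0.40 − (−0.75) = +0.35 V with n = 2.
Rearranging E = E° − (0.0592/n)·log Q gives log Q = 2(+0.35 − (+0.412))/0.0592 = −2.095.
For Cd²⁺(aq) + Zn(s) → Cd(s) + Zn²⁺(aq), the reaction quotient is Q = [Zn²⁺(aq)] / [Cd²⁺(aq)].
Isolating [Zn²⁺(aq)] in Q = 10^{−2.095} yields log [Zn²⁺(aq)] = −3.187, i.e. 0.00065 M.

0.00065 M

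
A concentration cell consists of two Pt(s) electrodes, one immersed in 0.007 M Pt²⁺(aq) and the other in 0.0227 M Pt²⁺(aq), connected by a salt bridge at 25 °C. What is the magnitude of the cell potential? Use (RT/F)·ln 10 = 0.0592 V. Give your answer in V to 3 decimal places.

For a concentration cell E°cell = 0, since both electrodes use the same couple.
The compartment with the higher Pt²⁺(aq) concentration (0.0227 M) acts as the cathode; ions are reduced there and produced at the dilute (0.007 M) anode.
With n = 2, Ecell = −(0.0592/2)·log([dilute]/[conc]) = −(0.0592/2)·log(0.007/0.0227) = +0.015 V.

0.015 V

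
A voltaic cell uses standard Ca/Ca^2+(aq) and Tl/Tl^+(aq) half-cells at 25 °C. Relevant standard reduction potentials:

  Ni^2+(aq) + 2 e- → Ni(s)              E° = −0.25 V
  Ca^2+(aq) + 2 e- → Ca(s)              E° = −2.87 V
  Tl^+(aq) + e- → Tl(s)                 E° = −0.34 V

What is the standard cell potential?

+2.53 V

Of the two couples in this cell, the one with the more positive reduction potential is reduced at the cathode: here that is Tl⁺/Tl (−0.34 V); Ca²⁺/Ca (−2.87 V) is the anode.
E°cell = E°(cathode) − E°(anode) = −0.34 − (−2.87) = +2.53 V.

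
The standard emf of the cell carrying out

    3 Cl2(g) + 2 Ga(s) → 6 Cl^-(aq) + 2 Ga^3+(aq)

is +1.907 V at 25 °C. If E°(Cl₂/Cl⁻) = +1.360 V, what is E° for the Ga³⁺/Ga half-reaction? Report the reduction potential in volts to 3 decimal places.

−0.547 V

In the reaction as written the Cl₂/Cl⁻ couple is reduced (cathode) and Ga³⁺/Ga is oxidized (anode), so E°cell = E°(Cl₂/Cl⁻) − E°(Ga³⁺/Ga).
E°(Ga³⁺/Ga) = E°(cathode) − E°cell = +1.360 − (+1.907) = −0.547 V.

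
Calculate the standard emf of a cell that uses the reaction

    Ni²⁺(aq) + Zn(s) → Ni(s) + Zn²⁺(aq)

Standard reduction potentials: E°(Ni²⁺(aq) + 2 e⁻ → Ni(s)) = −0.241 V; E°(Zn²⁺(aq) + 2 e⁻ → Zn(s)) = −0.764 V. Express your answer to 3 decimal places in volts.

+0.523 V

Ni²⁺(aq) gains electrons, so the Ni²⁺/Ni couple is the cathode; the Zn²⁺/Zn couple is the anode.
E°cell = E°(cathode) − E°(anode) = −0.241 − (−0.764) = +0.523 V.
The positive value indicates the reaction is spontaneous as written.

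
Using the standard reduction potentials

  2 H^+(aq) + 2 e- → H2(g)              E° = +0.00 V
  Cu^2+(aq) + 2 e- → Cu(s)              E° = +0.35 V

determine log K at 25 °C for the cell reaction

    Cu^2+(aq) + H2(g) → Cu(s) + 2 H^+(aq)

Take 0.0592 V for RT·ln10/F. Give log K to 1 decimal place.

The Cu²⁺/Cu couple is reduced (cathode); E°cell = +0.35 − (+0.00) = +0.35 V with n = 2.
At equilibrium E = 0, so log K = nE°cell / 0.0592 = (2)(+0.35) / 0.0592 = 11.8.

log K = 11.8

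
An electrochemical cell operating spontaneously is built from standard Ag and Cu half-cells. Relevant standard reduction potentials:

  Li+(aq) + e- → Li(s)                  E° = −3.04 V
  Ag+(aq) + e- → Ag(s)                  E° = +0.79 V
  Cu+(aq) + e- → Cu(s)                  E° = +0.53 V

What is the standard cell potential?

+0.26 V

The Ag⁺/Ag couple has the higher E°, so Ag ion is reduced (cathode) and Cu is oxidized (anode).
E°cell = E°(cathode) − E°(anode) = +0.79 − (+0.53) = +0.26 V.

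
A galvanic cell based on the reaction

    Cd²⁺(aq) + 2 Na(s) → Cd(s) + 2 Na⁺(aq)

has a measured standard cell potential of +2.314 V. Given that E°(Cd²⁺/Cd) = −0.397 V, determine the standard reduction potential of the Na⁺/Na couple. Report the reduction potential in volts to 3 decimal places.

In the reaction as written the Cd²⁺/Cd couple is reduced (cathode) and Na⁺/Na is oxidized (anode), so E°cell = E°(Cd²⁺/Cd) − E°(Na⁺/Na).
E°(Na⁺/Na) = E°(cathode) − E°cell = −0.397 − (+2.314) = −2.711 V.

−2.711 V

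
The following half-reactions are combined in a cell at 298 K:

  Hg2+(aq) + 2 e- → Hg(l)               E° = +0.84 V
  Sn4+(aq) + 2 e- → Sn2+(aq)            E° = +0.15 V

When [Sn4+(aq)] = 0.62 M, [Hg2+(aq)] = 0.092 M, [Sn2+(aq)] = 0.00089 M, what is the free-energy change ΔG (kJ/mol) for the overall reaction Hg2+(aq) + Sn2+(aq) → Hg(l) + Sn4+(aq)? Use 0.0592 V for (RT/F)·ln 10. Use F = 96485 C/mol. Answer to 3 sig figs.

The standard cell potential is +0.84 − (+0.15) = +0.69 V, with n = 2 electrons in the balanced equation.
The reaction quotient is [Sn4+(aq)] / ([Hg2+(aq)]·[Sn2+(aq)]) = 7.57×10^3; by Nernst, E = +0.69 − (0.0592/2)(3.879) = +0.5752 V.
Then ΔG = −nFE = −2 × 96485 × +0.5752 J/mol = −111 kJ/mol.

−111 kJ/mol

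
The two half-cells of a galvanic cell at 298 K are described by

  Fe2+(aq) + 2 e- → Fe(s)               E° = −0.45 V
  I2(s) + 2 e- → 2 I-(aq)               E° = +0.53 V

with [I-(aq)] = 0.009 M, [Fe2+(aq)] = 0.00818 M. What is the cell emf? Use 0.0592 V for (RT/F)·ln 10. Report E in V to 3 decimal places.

+1.163 V

Since E°(I₂/I⁻) > E°(Fe²⁺/Fe), I₂/I⁻ serves as the cathode.
E°cell = +0.53 − (−0.45) = +0.98 V, with n = 2 electrons transferred.
Balancing gives I2(s) + Fe(s) → 2 I-(aq) + Fe2+(aq); hence Q = [I-(aq)]^2·[Fe2+(aq)] = 6.63×10^−7 (log Q = −6.179).
Applying E = E° − (RT ln10/nF)·log Q gives +0.98 − (0.0592/2)(−6.179) = +1.163 V.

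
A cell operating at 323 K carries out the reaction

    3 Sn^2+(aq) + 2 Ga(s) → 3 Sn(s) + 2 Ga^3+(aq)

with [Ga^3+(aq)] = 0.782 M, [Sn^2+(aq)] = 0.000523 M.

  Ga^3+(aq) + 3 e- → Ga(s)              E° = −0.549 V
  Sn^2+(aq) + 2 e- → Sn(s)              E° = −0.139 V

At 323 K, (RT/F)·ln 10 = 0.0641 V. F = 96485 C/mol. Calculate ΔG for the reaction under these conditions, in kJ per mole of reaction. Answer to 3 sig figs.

−178 kJ/mol

With Sn²⁺/Sn reduced at the cathode, E°cell = −0.139 − (−0.549) = +0.410 V and n = 6.
Here Q = [Ga^3+(aq)]^2 / [Sn^2+(aq)]^3 = 4.27×10^9 (log Q = 9.631), giving E = +0.410 − (0.0641/6)·(9.631) = +0.3071 V.
Finally ΔG = −nFE = −(6)(96485 C/mol)(+0.3071 V) = −178 kJ/mol.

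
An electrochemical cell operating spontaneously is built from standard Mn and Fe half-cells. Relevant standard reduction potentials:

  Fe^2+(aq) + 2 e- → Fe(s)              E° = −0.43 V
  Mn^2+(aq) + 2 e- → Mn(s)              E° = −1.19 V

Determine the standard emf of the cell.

The Fe²⁺/Fe couple has the higher E°, so Fe ion is reduced (cathode) and Mn is oxidized (anode).
E°cell = E°(cathode) − E°(anode) = −0.43 − (−1.19) = +0.76 V.

+0.76 V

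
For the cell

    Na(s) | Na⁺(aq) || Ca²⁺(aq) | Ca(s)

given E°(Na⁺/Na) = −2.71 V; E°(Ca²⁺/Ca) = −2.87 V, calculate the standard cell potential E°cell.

By convention the left-hand electrode in cell notation is the anode (oxidation) and the right-hand electrode is the cathode (reduction).
E°cell = E°(right) − E°(left) = −2.87 − (−2.71) = −0.16 V.
The negative sign shows that, as written, the cell would require an external voltage to drive the reaction.

−0.16 V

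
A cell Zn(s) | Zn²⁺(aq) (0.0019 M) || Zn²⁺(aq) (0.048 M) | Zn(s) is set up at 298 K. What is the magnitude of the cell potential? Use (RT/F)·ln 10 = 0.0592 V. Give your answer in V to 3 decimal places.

For a concentration cell E°cell = 0, since both electrodes use the same couple.
The compartment with the higher Zn²⁺(aq) concentration (0.048 M) acts as the cathode; ions are reduced there and produced at the dilute (0.0019 M) anode.
With n = 2, Ecell = −(0.0592/2)·log([dilute]/[conc]) = −(0.0592/2)·log(0.0019/0.048) = +0.042 V.

0.042 V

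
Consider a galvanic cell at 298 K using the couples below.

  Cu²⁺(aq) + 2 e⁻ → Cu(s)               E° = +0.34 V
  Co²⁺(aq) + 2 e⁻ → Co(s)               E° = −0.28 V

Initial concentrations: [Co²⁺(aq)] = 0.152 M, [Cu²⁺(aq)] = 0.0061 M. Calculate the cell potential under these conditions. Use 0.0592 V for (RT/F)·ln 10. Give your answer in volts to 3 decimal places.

+0.579 V

The Cu²⁺/Cu couple has the more positive E°, so it is the cathode; Co²⁺/Co is the anode.
The standard potential is +0.34 − (−0.28) = +0.62 V and the balanced reaction transfers n = 2 electrons.
For the overall reaction Cu²⁺(aq) + Co(s) → Cu(s) + Co²⁺(aq), Q = [Co²⁺(aq)] / [Cu²⁺(aq)] = 24.9, giving log Q = 1.397.
Applying E = E° − (RT ln10/nF)·log Q gives +0.62 − (0.0592/2)(1.397) = +0.579 V.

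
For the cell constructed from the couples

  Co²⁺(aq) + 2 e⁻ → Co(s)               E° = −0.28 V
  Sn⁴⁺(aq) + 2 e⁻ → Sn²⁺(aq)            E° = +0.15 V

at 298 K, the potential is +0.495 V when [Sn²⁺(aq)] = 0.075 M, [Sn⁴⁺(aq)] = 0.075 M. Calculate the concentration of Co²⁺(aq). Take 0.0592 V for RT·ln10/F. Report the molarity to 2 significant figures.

0.0064 M

With Sn⁴⁺/Sn²⁺ at the cathode and Co²⁺/Co at the anode, E°cell = +0.15 − (−0.28) = +0.43 V (n = 2).
Since E = E° − (0.0592/n)·log Q, log Q = n(E° − E)/0.0592 = −2.196.
The balanced reaction is Sn⁴⁺(aq) + Co(s) → Sn²⁺(aq) + Co²⁺(aq), so Q = ([Sn²⁺(aq)]·[Co²⁺(aq)]) / [Sn⁴⁺(aq)].
Isolating [Co²⁺(aq)] in Q = 10^{−2.196} yields log [Co²⁺(aq)] = −2.196, i.e. 0.0064 M.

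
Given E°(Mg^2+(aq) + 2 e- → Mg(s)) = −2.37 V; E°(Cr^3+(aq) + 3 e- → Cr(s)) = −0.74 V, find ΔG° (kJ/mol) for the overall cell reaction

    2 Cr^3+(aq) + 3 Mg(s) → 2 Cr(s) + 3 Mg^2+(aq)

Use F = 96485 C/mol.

−944 kJ/mol

In the reaction as written Cr^3+(aq) is reduced, so the Cr³⁺/Cr couple is the cathode and Mg²⁺/Mg is the anode.
E°cell = −0.74 − (−2.37) = +1.63 V; balancing electrons gives n = 6.
ΔG° = −nFE°cell = −(6)(96485)(+1.63) J/mol = −944 kJ/mol.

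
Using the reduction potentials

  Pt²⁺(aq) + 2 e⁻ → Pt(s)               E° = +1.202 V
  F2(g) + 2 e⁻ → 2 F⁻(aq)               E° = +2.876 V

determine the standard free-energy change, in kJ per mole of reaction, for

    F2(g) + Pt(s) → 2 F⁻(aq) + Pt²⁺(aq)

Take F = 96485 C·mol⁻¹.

In the reaction as written F2(g) is reduced, so the F₂/F⁻ couple is the cathode and Pt²⁺/Pt is the anode.
E°cell = +2.876 − (+1.202) = +1.674 V; balancing electrons gives n = 2.
ΔG° = −nFE°cell = −(2)(96485)(+1.674) J/mol = −323 kJ/mol.

−323 kJ/mol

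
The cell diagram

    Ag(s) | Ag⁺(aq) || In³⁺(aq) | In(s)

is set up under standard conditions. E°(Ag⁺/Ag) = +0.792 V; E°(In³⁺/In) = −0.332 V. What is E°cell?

By convention the left-hand electrode in cell notation is the anode (oxidation) and the right-hand electrode is the cathode (reduction).
E°cell = E°(right) − E°(left) = −0.332 − (+0.792) = −1.124 V.
The negative sign shows that, as written, the cell would require an external voltage to drive the reaction.

−1.124 V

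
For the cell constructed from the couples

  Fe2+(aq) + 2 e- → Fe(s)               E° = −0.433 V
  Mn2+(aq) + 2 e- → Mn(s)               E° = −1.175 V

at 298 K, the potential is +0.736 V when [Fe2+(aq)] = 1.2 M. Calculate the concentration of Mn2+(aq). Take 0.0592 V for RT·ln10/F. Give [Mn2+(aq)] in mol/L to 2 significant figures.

1.9 M

The Fe²⁺/Fe couple has the larger reduction potential, so it is the cathode: E°cell = −0.433 − (−1.175) = +0.742 V and n = 2.
Since E = E° − (0.0592/n)·log Q, log Q = n(E° − E)/0.0592 = 0.203.
The balanced reaction is Fe2+(aq) + Mn(s) → Fe(s) + Mn2+(aq), so Q = [Mn2+(aq)] / [Fe2+(aq)].
Substituting the known concentrations and solving, log [Mn2+(aq)] = 0.282 and [Mn2+(aq)] = 1.9 M.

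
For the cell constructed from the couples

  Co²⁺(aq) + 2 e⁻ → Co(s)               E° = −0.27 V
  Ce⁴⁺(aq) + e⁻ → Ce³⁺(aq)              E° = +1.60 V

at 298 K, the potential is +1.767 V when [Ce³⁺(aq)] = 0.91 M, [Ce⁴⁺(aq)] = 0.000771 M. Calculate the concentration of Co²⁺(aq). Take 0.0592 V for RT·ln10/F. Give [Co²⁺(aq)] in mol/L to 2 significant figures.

Ce⁴⁺/Ce³⁺ is the cathode (higher E°); E°cell = +1.60 − (−0.27) = +1.87 V with n = 2.
From the Nernst equation, log Q = n(E° − E)/0.0592 = 2·(+1.87 − (+1.767))/0.0592 = 3.480.
For 2 Ce⁴⁺(aq) + Co(s) → 2 Ce³⁺(aq) + Co²⁺(aq), the reaction quotient is Q = ([Ce³⁺(aq)]^2·[Co²⁺(aq)]) / [Ce⁴⁺(aq)]^2.
Solving for the unknown gives log [Co²⁺(aq)] = −2.664, so [Co²⁺(aq)] ≈ 0.0022 M.

0.0022 M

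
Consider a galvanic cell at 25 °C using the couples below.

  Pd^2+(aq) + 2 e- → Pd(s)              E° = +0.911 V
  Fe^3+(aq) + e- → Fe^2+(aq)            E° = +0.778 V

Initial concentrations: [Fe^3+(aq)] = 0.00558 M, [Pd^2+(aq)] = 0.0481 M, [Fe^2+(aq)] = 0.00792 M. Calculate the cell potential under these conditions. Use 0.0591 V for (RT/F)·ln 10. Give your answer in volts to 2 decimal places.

Pd²⁺/Pd is reduced (cathode, E° = +0.911 V) and Fe³⁺/Fe²⁺ is oxidized (anode).
E°cell = E°cat − E°an = +0.911 − (+0.778) = +0.133 V; n = 2.
Balancing gives Pd^2+(aq) + 2 Fe^2+(aq) → Pd(s) + 2 Fe^3+(aq); hence Q = [Fe^3+(aq)]^2 / ([Pd^2+(aq)]·[Fe^2+(aq)]^2) = 10.3 (log Q = 1.014).
Applying E = E° − (RT ln10/nF)·log Q gives +0.133 − (0.0591/2)(1.014) = +0.10 V.

+0.10 V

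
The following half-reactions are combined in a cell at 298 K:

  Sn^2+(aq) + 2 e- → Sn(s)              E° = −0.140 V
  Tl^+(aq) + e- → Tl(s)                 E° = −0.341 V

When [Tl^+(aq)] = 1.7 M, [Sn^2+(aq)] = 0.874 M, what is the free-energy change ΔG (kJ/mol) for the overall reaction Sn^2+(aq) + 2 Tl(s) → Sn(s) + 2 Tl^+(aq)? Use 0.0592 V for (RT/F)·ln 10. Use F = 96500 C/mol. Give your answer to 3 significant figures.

−35.8 kJ/mol

The standard cell potential is −0.140 − (−0.341) = +0.201 V, with n = 2 electrons in the balanced equation.
Here Q = [Tl^+(aq)]^2 / [Sn^2+(aq)] = 3.31 (log Q = 0.519), giving E = +0.201 − (0.0592/2)·(0.519) = +0.1856 V.
ΔG = −nFE = −(2)(96500)(+0.1856) J/mol = −35.8 kJ/mol.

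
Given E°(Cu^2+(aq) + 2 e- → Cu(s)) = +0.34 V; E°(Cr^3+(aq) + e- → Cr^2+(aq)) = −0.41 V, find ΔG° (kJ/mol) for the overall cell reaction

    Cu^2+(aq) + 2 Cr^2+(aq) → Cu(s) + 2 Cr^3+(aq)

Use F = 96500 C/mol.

−145 kJ/mol

In the reaction as written Cu^2+(aq) is reduced, so the Cu²⁺/Cu couple is the cathode and Cr³⁺/Cr²⁺ is the anode.
E°cell = +0.34 − (−0.41) = +0.75 V; balancing electrons gives n = 2.
ΔG° = −nFE°cell = −(2)(96500)(+0.75) J/mol = −145 kJ/mol.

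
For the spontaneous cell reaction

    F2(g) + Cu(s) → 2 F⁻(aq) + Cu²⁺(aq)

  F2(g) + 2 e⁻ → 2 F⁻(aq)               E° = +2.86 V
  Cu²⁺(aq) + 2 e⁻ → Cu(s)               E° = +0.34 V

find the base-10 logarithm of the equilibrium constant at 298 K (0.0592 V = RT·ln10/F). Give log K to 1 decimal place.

log K = 85.1

The F₂/F⁻ couple is reduced (cathode); E°cell = +2.86 − (+0.34) = +2.52 V with n = 2.
At equilibrium E = 0, so log K = nE°cell / 0.0592 = (2)(+2.52) / 0.0592 = 85.1.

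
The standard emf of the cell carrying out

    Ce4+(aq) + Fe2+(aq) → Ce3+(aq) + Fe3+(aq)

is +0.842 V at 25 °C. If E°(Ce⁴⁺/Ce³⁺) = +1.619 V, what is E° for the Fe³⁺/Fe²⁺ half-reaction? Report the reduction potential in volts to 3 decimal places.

In the reaction as written the Ce⁴⁺/Ce³⁺ couple is reduced (cathode) and Fe³⁺/Fe²⁺ is oxidized (anode), so E°cell = E°(Ce⁴⁺/Ce³⁺) − E°(Fe³⁺/Fe²⁺).
E°(Fe³⁺/Fe²⁺) = E°(cathode) − E°cell = +1.619 − (+0.842) = +0.777 V.

+0.777 V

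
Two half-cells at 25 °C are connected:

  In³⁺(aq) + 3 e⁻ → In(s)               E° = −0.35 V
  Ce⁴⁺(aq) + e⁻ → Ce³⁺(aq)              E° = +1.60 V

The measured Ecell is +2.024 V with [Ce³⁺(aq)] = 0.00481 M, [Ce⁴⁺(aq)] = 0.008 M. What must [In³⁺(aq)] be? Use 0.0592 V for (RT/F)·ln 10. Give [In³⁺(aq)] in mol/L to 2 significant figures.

0.00082 M

The Ce⁴⁺/Ce³⁺ couple has the larger reduction potential, so it is the cathode: E°cell = +1.60 − (−0.35) = +1.95 V and n = 3.
Since E = E° − (0.0592/n)·log Q, log Q = n(E° − E)/0.0592 = −3.750.
For 3 Ce⁴⁺(aq) + In(s) → 3 Ce³⁺(aq) + In³⁺(aq), the reaction quotient is Q = ([Ce³⁺(aq)]^3·[In³⁺(aq)]) / [Ce⁴⁺(aq)]^3.
Substituting the known concentrations and solving, log [In³⁺(aq)] = −3.087 and [In³⁺(aq)] = 0.00082 M.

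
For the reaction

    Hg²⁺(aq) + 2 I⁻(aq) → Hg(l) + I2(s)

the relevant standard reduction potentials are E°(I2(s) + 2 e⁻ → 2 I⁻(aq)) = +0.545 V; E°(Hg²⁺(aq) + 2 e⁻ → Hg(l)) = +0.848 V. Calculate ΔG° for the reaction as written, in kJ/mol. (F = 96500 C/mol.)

In the reaction as written Hg²⁺(aq) is reduced, so the Hg²⁺/Hg couple is the cathode and I₂/I⁻ is the anode.
E°cell = +0.848 − (+0.545) = +0.303 V; balancing electrons gives n = 2.
ΔG° = −nFE°cell = −(2)(96500)(+0.303) J/mol = −58.5 kJ/mol.

−58.5 kJ/mol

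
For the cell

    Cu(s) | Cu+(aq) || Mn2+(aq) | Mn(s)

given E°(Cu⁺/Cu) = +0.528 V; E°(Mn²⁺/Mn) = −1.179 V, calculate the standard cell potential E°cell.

By convention the left-hand electrode in cell notation is the anode (oxidation) and the right-hand electrode is the cathode (reduction).
E°cell = E°(right) − E°(left) = −1.179 − (+0.528) = −1.707 V.
The negative sign shows that, as written, the cell would require an external voltage to drive the reaction.

−1.707 V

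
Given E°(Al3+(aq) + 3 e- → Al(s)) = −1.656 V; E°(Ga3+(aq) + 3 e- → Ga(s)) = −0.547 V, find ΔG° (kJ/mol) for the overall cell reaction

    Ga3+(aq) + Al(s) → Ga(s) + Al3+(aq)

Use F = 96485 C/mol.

−321 kJ/mol

In the reaction as written Ga3+(aq) is reduced, so the Ga³⁺/Ga couple is the cathode and Al³⁺/Al is the anode.
E°cell = −0.547 − (−1.656) = +1.109 V; balancing electrons gives n = 3.
ΔG° = −nFE°cell = −(3)(96485)(+1.109) J/mol = −321 kJ/mol.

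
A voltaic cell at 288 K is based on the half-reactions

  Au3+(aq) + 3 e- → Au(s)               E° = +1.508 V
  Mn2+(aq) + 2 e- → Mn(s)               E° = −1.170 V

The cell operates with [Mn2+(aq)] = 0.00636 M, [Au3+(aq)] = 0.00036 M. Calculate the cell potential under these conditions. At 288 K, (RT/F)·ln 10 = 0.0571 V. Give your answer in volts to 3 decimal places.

Au³⁺/Au is reduced (cathode, E° = +1.508 V) and Mn²⁺/Mn is oxidized (anode).
The standard potential is +1.508 − (−1.170) = +2.678 V and the balanced reaction transfers n = 6 electrons.
Balancing gives 2 Au3+(aq) + 3 Mn(s) → 2 Au(s) + 3 Mn2+(aq); hence Q = [Mn2+(aq)]^3 / [Au3+(aq)]^2 = 1.99 (log Q = 0.298).
By the Nernst equation, E = +2.678 − (0.0571/6)·(0.298) = +2.675 V.

+2.675 V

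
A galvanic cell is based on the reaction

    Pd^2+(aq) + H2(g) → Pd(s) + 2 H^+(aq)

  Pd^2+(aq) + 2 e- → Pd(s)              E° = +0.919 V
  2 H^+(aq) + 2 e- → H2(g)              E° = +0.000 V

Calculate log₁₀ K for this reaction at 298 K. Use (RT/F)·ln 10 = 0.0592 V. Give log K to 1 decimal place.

The Pd²⁺/Pd couple is reduced (cathode); E°cell = +0.919 − (+0.000) = +0.919 V with n = 2.
At equilibrium E = 0, so log K = nE°cell / 0.0592 = (2)(+0.919) / 0.0592 = 31.0.

log K = 31.0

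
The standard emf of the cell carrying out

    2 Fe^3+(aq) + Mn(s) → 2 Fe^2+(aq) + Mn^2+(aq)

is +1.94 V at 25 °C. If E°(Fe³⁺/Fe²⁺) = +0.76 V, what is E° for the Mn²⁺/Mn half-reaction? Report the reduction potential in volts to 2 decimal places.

In the reaction as written the Fe³⁺/Fe²⁺ couple is reduced (cathode) and Mn²⁺/Mn is oxidized (anode), so E°cell = E°(Fe³⁺/Fe²⁺) − E°(Mn²⁺/Mn).
E°(Mn²⁺/Mn) = E°(cathode) − E°cell = +0.76 − (+1.94) = −1.18 V.

−1.18 V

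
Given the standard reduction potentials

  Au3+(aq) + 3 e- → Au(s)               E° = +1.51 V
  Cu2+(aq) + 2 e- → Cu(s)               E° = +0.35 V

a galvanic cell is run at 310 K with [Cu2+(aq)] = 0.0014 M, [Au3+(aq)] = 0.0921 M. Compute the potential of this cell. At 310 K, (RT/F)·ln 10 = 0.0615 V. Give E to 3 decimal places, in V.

Since E°(Au³⁺/Au) > E°(Cu²⁺/Cu), Au³⁺/Au serves as the cathode.
E°cell = E°cat − E°an = +1.51 − (+0.35) = +1.16 V; n = 6.
For the overall reaction 2 Au3+(aq) + 3 Cu(s) → 2 Au(s) + 3 Cu2+(aq), Q = [Cu2+(aq)]^3 / [Au3+(aq)]^2 = 3.23×10^−7, giving log Q = −6.490.
By the Nernst equation, E = +1.16 − (0.0615/6)·(−6.490) = +1.227 V.

+1.227 V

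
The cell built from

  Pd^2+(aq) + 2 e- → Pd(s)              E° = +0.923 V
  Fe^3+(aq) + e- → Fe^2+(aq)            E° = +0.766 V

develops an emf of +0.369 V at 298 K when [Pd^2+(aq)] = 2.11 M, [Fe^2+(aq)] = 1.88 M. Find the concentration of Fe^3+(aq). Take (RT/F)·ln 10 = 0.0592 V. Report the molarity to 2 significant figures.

0.00072 M

With Pd²⁺/Pd at the cathode and Fe³⁺/Fe²⁺ at the anode, E°cell = +0.923 − (+0.766) = +0.157 V (n = 2).
Since E = E° − (0.0592/n)·log Q, log Q = n(E° − E)/0.0592 = −7.162.
Balancing electrons gives Pd^2+(aq) + 2 Fe^2+(aq) → Pd(s) + 2 Fe^3+(aq); thus Q = [Fe^3+(aq)]^2 / ([Pd^2+(aq)]·[Fe^2+(aq)]^2).
Isolating [Fe^3+(aq)] in Q = 10^{−7.162} yields log [Fe^3+(aq)] = −3.145, i.e. 0.00072 M.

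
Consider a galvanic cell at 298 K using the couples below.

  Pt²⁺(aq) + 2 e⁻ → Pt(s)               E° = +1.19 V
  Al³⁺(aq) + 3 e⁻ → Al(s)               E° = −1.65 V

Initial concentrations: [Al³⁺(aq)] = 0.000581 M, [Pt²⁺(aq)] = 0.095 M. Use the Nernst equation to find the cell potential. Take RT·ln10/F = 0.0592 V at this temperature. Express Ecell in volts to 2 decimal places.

+2.87 V

Pt²⁺/Pt is reduced (cathode, E° = +1.19 V) and Al³⁺/Al is oxidized (anode).
E°cell = +1.19 − (−1.65) = +2.84 V, with n = 6 electrons transferred.
Balancing gives 3 Pt²⁺(aq) + 2 Al(s) → 3 Pt(s) + 2 Al³⁺(aq); hence Q = [Al³⁺(aq)]^2 / [Pt²⁺(aq)]^3 = 0.000394 (log Q = −3.405).
E = E° − (0.0592/n)·log Q = +2.84 − (0.0592/6)(−3.405) = +2.87 V.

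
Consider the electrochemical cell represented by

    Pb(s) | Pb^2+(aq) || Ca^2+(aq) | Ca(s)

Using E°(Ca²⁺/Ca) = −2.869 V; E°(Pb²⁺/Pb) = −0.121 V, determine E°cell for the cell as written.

−2.748 V

By convention the left-hand electrode in cell notation is the anode (oxidation) and the right-hand electrode is the cathode (reduction).
E°cell = E°(right) − E°(left) = −2.869 − (−0.121) = −2.748 V.
The negative sign shows that, as written, the cell would require an external voltage to drive the reaction.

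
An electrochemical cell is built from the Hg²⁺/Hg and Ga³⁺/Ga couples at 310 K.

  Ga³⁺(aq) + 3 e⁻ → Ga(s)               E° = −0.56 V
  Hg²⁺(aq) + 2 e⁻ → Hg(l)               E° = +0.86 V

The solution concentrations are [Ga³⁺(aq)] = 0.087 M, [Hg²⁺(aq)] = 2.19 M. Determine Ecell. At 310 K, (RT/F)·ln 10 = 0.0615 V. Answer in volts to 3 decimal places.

Since E°(Hg²⁺/Hg) > E°(Ga³⁺/Ga), Hg²⁺/Hg serves as the cathode.
E°cell = +0.86 − (−0.56) = +1.42 V, with n = 6 electrons transferred.
Balancing gives 3 Hg²⁺(aq) + 2 Ga(s) → 3 Hg(l) + 2 Ga³⁺(aq); hence Q = [Ga³⁺(aq)]^2 / [Hg²⁺(aq)]^3 = 0.000721 (log Q = −3.142).
E = E° − (0.0615/n)·log Q = +1.42 − (0.0615/6)(−3.142) = +1.452 V.

+1.452 V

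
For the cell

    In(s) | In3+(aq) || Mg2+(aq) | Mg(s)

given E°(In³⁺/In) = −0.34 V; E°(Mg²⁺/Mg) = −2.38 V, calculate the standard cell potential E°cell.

−2.04 V

By convention the left-hand electrode in cell notation is the anode (oxidation) and the right-hand electrode is the cathode (reduction).
E°cell = E°(right) − E°(left) = −2.38 − (−0.34) = −2.04 V.
The negative sign shows that, as written, the cell would require an external voltage to drive the reaction.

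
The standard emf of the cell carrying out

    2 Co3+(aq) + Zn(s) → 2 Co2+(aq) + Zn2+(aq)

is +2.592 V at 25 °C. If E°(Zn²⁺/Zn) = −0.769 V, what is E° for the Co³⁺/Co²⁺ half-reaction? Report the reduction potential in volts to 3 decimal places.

+1.823 V

In the reaction as written the Co³⁺/Co²⁺ couple is reduced (cathode) and Zn²⁺/Zn is oxidized (anode), so E°cell = E°(Co³⁺/Co²⁺) − E°(Zn²⁺/Zn).
E°(Co³⁺/Co²⁺) = E°cell + E°(anode) = +2.592 + (−0.769) = +1.823 V.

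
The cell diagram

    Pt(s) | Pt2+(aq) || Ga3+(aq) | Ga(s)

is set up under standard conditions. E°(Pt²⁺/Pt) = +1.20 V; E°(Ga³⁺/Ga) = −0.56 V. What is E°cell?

By convention the left-hand electrode in cell notation is the anode (oxidation) and the right-hand electrode is the cathode (reduction).
E°cell = E°(right) − E°(left) = −0.56 − (+1.20) = −1.76 V.
The negative sign shows that, as written, the cell would require an external voltage to drive the reaction.

−1.76 V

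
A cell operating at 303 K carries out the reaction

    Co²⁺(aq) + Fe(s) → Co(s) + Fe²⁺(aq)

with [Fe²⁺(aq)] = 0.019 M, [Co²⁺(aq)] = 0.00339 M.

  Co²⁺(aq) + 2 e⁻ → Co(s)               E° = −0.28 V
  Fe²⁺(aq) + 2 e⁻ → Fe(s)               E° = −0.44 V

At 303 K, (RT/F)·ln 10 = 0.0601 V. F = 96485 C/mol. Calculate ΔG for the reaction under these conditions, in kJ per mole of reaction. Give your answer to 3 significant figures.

With Co²⁺/Co reduced at the cathode, E°cell = −0.28 − (−0.44) = +0.16 V and n = 2.
The reaction quotient is [Fe²⁺(aq)] / [Co²⁺(aq)] = 5.6; by Nernst, E = +0.16 − (0.0601/2)(0.749) = +0.1375 V.
Finally ΔG = −nFE = −(2)(96485 C/mol)(+0.1375 V) = −26.5 kJ/mol.

−26.5 kJ/mol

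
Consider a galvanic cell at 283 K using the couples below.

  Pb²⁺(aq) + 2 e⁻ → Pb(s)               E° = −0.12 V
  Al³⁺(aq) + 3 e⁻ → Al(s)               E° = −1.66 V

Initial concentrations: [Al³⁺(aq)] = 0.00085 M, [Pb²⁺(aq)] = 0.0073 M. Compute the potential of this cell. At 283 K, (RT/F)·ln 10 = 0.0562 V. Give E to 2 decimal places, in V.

+1.54 V

Since E°(Pb²⁺/Pb) > E°(Al³⁺/Al), Pb²⁺/Pb serves as the cathode.
The standard potential is −0.12 − (−1.66) = +1.54 V and the balanced reaction transfers n = 6 electrons.
The balanced reaction is 3 Pb²⁺(aq) + 2 Al(s) → 3 Pb(s) + 2 Al³⁺(aq), so Q = [Al³⁺(aq)]^2 / [Pb²⁺(aq)]^3 = 1.86 and log Q = 0.269.
By the Nernst equation, E = +1.54 − (0.0562/6)·(0.269) = +1.54 V.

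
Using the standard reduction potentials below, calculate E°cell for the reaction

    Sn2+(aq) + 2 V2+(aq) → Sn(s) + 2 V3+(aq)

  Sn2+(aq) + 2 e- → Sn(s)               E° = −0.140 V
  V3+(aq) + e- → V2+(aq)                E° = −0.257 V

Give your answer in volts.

+0.117 V

In the reaction as written, Sn2+(aq) is reduced (cathode) and V3+(aq) is produced by oxidation at the anode.
E°cell = E°(cathode) − E°(anode) = −0.140 − (−0.257) = +0.117 V.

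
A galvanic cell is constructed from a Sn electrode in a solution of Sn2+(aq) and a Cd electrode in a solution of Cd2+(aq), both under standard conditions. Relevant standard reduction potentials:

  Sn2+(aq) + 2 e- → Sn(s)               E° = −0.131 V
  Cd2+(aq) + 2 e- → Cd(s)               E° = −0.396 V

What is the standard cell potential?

+0.265 V

The Sn²⁺/Sn couple has the higher E°, so Sn ion is reduced (cathode) and Cd is oxidized (anode).
E°cell = E°(cathode) − E°(anode) = −0.131 − (−0.396) = +0.265 V.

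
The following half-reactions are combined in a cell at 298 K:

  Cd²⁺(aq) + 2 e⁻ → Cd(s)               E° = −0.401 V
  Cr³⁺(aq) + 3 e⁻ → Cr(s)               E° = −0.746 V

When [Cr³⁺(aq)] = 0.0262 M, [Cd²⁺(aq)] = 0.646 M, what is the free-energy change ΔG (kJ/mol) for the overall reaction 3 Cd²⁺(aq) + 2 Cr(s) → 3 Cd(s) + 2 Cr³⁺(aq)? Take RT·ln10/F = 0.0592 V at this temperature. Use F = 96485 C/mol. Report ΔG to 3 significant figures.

−215 kJ/mol

The standard cell potential is −0.401 − (−0.746) = +0.345 V, with n = 6 electrons in the balanced equation.
The reaction quotient is [Cr³⁺(aq)]^2 / [Cd²⁺(aq)]^3 = 0.00255; by Nernst, E = +0.345 − (0.0592/6)(−2.594) = +0.3706 V.
Then ΔG = −nFE = −6 × 96485 × +0.3706 J/mol = −215 kJ/mol.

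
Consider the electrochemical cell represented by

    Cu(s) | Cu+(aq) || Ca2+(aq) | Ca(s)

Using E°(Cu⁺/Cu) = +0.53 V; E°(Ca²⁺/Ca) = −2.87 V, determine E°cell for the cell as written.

By convention the left-hand electrode in cell notation is the anode (oxidation) and the right-hand electrode is the cathode (reduction).
E°cell = E°(right) − E°(left) = −2.87 − (+0.53) = −3.40 V.
The negative sign shows that, as written, the cell would require an external voltage to drive the reaction.

−3.40 V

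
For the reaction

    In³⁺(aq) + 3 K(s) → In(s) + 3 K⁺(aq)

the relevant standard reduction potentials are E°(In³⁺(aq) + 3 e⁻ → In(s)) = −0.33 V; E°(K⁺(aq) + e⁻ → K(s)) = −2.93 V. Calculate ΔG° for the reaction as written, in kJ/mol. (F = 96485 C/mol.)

In the reaction as written In³⁺(aq) is reduced, so the In³⁺/In couple is the cathode and K⁺/K is the anode.
E°cell = −0.33 − (−2.93) = +2.60 V; balancing electrons gives n = 3.
ΔG° = −nFE°cell = −(3)(96485)(+2.60) J/mol = −753 kJ/mol.

−753 kJ/mol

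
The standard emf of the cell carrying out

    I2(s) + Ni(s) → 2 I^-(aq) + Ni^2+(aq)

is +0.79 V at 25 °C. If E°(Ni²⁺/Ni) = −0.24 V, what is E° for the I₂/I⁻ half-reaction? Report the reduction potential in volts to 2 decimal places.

+0.55 V

In the reaction as written the I₂/I⁻ couple is reduced (cathode) and Ni²⁺/Ni is oxidized (anode), so E°cell = E°(I₂/I⁻) − E°(Ni²⁺/Ni).
E°(I₂/I⁻) = E°cell + E°(anode) = +0.79 + (−0.24) = +0.55 V.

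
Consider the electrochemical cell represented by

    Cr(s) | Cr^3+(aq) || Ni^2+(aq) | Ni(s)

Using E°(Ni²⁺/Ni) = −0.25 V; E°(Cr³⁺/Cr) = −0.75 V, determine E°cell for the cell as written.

By convention the left-hand electrode in cell notation is the anode (oxidation) and the right-hand electrode is the cathode (reduction).
E°cell = E°(right) − E°(left) = −0.25 − (−0.75) = +0.50 V.

+0.50 V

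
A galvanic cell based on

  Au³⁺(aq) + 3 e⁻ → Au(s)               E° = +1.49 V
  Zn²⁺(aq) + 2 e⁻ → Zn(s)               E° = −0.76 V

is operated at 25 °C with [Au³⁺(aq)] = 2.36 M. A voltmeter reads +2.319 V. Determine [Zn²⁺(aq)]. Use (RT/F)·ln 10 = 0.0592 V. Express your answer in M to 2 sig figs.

Au³⁺/Au is the cathode (higher E°); E°cell = +1.49 − (−0.76) = +2.25 V with n = 6.
From the Nernst equation, log Q = n(E° − E)/0.0592 = 6·(+2.25 − (+2.319))/0.0592 = −6.993.
Balancing electrons gives 2 Au³⁺(aq) + 3 Zn(s) → 2 Au(s) + 3 Zn²⁺(aq); thus Q = [Zn²⁺(aq)]^3 / [Au³⁺(aq)]^2.
Isolating [Zn²⁺(aq)] in Q = 10^{−6.993} yields log [Zn²⁺(aq)] = −2.082, i.e. 0.0083 M.

0.0083 M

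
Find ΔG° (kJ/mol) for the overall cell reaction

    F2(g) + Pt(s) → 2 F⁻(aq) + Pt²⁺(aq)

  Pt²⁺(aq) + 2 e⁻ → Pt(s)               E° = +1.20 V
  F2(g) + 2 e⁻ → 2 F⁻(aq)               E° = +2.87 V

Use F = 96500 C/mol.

In the reaction as written F2(g) is reduced, so the F₂/F⁻ couple is the cathode and Pt²⁺/Pt is the anode.
E°cell = +2.87 − (+1.20) = +1.67 V; balancing electrons gives n = 2.
ΔG° = −nFE°cell = −(2)(96500)(+1.67) J/mol = −322 kJ/mol.

−322 kJ/mol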